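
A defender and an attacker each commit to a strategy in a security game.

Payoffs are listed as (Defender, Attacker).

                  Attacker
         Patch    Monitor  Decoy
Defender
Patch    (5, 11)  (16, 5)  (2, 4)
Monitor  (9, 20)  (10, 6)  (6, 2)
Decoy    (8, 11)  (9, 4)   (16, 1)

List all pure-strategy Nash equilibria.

For each player, find the best response to each opponent profile; mutual best responses are the pure NE.
Defender against Patch: payoffs 5, 9, 8 → best response Monitor.
Defender against Monitor: payoffs 16, 10, 9 → best response Patch.
Defender against Decoy: payoffs 2, 6, 16 → best response Decoy.
Attacker against Patch: payoffs 11, 5, 4 → best response Patch.
Attacker against Monitor: payoffs 20, 6, 2 → best response Patch.
Attacker against Decoy: payoffs 11, 4, 1 → best response Patch.
Mutual best responses: (Monitor, Patch).

The unique pure-strategy Nash equilibrium is (Monitor, Patch).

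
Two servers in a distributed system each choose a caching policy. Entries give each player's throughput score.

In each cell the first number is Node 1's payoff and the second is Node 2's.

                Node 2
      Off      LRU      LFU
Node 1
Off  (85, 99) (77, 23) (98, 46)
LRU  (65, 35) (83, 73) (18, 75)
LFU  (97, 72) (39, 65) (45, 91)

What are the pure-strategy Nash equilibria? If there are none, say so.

This game has no pure Nash equilibrium.

Mark each player's best response to every combination of opponents' strategies; a profile where every player is best-responding is a pure Nash equilibrium.
Node 1 against Off: payoffs 85, 65, 97 → best response LFU.
Node 1 against LRU: payoffs 77, 83, 39 → best response LRU.
Node 1 against LFU: payoffs 98, 18, 45 → best response Off.
Node 2 against Off: payoffs 99, 23, 46 → best response Off.
Node 2 against LRU: payoffs 35, 73, 75 → best response LFU.
Node 2 against LFU: payoffs 72, 65, 91 → best response LFU.
No profile is a mutual best response for all players.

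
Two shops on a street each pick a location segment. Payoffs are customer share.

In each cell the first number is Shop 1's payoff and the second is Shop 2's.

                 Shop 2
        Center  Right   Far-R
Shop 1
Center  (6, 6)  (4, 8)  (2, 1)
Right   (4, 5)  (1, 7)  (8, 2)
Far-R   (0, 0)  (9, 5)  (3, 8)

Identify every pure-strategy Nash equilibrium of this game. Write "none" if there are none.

(Center, Center): Shop 2 can switch to Right (6 → 8). Not NE.
(Center, Right): Shop 1 can switch to Far-R (4 → 9). Not NE.
(Center, Far-R): Shop 1 can switch to Right (2 → 8). Not NE.
(Right, Center): Shop 1 can switch to Center (4 → 6). Not NE.
(Right, Right): Shop 1 can switch to Center (1 → 4). Not NE.
(Right, Far-R): Shop 2 can switch to Center (2 → 5). Not NE.
(Far-R, Center): Shop 1 can switch to Center (0 → 6). Not NE.
(Far-R, Right): Shop 2 can switch to Far-R (5 → 8). Not NE.
(Far-R, Far-R): Shop 1 can switch to Right (3 → 8). Not NE.

There is no pure-strategy Nash equilibrium.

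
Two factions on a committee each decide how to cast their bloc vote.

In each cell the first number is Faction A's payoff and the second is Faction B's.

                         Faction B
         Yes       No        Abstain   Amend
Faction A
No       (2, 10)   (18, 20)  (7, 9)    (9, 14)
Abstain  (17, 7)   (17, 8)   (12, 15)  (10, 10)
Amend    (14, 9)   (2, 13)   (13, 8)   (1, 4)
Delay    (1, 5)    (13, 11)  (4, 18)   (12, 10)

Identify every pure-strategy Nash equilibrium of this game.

(No, No)

Faction A against Yes: payoffs 2, 17, 14, 1 → best response Abstain.
Faction A against No: payoffs 18, 17, 2, 13 → best response No.
Faction A against Abstain: payoffs 7, 12, 13, 4 → best response Amend.
Faction A against Amend: payoffs 9, 10, 1, 12 → best response Delay.
Faction B against No: payoffs 10, 20, 9, 14 → best response No.
Faction B against Abstain: payoffs 7, 8, 15, 10 → best response Abstain.
Faction B against Amend: payoffs 9, 13, 8, 4 → best response No.
Faction B against Delay: payoffs 5, 11, 18, 10 → best response Abstain.
Mutual best responses: (No, No).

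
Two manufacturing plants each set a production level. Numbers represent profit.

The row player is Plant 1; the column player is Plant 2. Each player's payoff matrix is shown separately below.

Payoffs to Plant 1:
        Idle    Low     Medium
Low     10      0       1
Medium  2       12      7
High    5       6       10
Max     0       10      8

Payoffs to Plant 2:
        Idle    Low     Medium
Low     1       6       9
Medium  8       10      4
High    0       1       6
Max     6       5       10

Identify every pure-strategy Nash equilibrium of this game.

The pure Nash equilibria are (Medium, Low) and (High, Medium).

For each player, find the best response to each opponent profile; mutual best responses are the pure NE.
Plant 1 against Idle: payoffs 10, 2, 5, 0 → best response Low.
Plant 1 against Low: payoffs 0, 12, 6, 10 → best response Medium.
Plant 1 against Medium: payoffs 1, 7, 10, 8 → best response High.
Plant 2 against Low: payoffs 1, 6, 9 → best response Medium.
Plant 2 against Medium: payoffs 8, 10, 4 → best response Low.
Plant 2 against High: payoffs 0, 1, 6 → best response Medium.
Plant 2 against Max: payoffs 6, 5, 10 → best response Medium.
Mutual best responses: (Medium, Low); (High, Medium).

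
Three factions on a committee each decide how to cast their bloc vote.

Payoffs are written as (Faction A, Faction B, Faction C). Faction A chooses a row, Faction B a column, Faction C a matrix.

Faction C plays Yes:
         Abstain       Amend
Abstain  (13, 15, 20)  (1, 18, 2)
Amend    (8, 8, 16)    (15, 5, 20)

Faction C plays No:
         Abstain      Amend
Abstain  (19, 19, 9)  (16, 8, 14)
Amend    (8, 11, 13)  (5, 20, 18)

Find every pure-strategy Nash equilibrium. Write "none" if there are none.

There is no pure-strategy Nash equilibrium.

Faction A against (Abstain, Yes): payoffs 13, 8 → best response Abstain.
Faction A against (Abstain, No): payoffs 19, 8 → best response Abstain.
Faction A against (Amend, Yes): payoffs 1, 15 → best response Amend.
Faction A against (Amend, No): payoffs 16, 5 → best response Abstain.
Faction B against (Abstain, Yes): payoffs 15, 18 → best response Amend.
Faction B against (Abstain, No): payoffs 19, 8 → best response Abstain.
Faction B against (Amend, Yes): payoffs 8, 5 → best response Abstain.
Faction B against (Amend, No): payoffs 11, 20 → best response Amend.
Faction C against (Abstain, Abstain): payoffs 20, 9 → best response Yes.
Faction C against (Abstain, Amend): payoffs 2, 14 → best response No.
Faction C against (Amend, Abstain): payoffs 16, 13 → best response Yes.
Faction C against (Amend, Amend): payoffs 20, 18 → best response Yes.
No profile is a mutual best response for all players.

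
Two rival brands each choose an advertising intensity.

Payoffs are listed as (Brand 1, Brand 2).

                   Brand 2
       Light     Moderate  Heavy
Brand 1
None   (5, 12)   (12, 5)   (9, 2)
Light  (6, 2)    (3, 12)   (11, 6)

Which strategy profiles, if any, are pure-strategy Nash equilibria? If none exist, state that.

Brand 1 against Light: payoffs 5, 6 → best response Light.
Brand 1 against Moderate: payoffs 12, 3 → best response None.
Brand 1 against Heavy: payoffs 9, 11 → best response Light.
Brand 2 against None: payoffs 12, 5, 2 → best response Light.
Brand 2 against Light: payoffs 2, 12, 6 → best response Moderate.
No profile is a mutual best response for all players.

No pure-strategy Nash equilibrium.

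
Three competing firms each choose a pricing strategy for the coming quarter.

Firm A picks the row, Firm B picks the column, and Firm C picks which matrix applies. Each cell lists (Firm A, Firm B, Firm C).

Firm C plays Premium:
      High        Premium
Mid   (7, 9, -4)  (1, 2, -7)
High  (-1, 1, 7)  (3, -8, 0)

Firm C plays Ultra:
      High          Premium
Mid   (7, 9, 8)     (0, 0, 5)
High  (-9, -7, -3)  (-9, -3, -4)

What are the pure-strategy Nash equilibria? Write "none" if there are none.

(Mid, High, Ultra)

Firm A against (High, Premium): payoffs 7, -1 → best response Mid.
Firm A against (High, Ultra): payoffs 7, -9 → best response Mid.
Firm A against (Premium, Premium): payoffs 1, 3 → best response High.
Firm A against (Premium, Ultra): payoffs 0, -9 → best response Mid.
Firm B against (Mid, Premium): payoffs 9, 2 → best response High.
Firm B against (Mid, Ultra): payoffs 9, 0 → best response High.
Firm B against (High, Premium): payoffs 1, -8 → best response High.
Firm B against (High, Ultra): payoffs -7, -3 → best response Premium.
Firm C against (Mid, High): payoffs -4, 8 → best response Ultra.
Firm C against (Mid, Premium): payoffs -7, 5 → best response Ultra.
Firm C against (High, High): payoffs 7, -3 → best response Premium.
Firm C against (High, Premium): payoffs 0, -4 → best response Premium.
Mutual best responses: (Mid, High, Ultra).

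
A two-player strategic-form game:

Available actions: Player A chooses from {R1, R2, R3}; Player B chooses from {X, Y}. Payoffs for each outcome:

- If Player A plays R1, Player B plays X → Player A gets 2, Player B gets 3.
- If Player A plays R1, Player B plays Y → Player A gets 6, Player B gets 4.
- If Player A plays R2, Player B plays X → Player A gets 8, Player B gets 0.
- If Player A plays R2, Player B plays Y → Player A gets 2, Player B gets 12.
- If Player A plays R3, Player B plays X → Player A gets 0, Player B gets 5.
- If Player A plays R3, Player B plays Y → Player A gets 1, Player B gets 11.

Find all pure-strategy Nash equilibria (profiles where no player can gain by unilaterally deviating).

(R1, X): Player A can switch to R2 (2 → 8). Not NE.
(R1, Y): Player A gets 6, best alternative 2; Player B gets 4, best alternative 3. No profitable deviation — NE.
(R2, X): Player B can switch to Y (0 → 12). Not NE.
(R2, Y): Player A can switch to R1 (2 → 6). Not NE.
(R3, X): Player A can switch to R1 (0 → 2). Not NE.
(R3, Y): Player A can switch to R1 (1 → 6). Not NE.

(R1, Y)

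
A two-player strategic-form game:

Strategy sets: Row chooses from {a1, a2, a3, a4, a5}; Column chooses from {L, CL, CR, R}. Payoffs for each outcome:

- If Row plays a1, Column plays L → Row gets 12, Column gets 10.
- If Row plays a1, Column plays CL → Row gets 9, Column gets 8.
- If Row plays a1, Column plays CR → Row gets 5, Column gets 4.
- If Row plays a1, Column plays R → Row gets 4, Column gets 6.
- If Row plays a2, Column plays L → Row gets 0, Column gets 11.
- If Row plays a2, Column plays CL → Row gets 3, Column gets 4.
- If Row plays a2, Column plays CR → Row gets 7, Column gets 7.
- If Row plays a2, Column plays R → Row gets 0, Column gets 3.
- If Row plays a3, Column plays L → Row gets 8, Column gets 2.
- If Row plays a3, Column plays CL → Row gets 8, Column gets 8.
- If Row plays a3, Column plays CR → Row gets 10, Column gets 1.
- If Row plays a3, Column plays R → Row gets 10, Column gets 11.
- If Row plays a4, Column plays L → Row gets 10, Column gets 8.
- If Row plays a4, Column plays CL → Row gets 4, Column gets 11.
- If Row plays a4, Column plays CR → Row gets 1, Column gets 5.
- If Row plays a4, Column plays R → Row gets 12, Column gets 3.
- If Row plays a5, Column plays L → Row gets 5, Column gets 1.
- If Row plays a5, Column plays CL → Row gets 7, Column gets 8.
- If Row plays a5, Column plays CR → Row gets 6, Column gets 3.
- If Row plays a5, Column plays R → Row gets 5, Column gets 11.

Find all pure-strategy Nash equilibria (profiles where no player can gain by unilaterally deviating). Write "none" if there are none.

Pure NE: (a1, L)

Row against L: payoffs 12, 0, 8, 10, 5 → best response a1.
Row against CL: payoffs 9, 3, 8, 4, 7 → best response a1.
Row against CR: payoffs 5, 7, 10, 1, 6 → best response a3.
Row against R: payoffs 4, 0, 10, 12, 5 → best response a4.
Column against a1: payoffs 10, 8, 4, 6 → best response L.
Column against a2: payoffs 11, 4, 7, 3 → best response L.
Column against a3: payoffs 2, 8, 1, 11 → best response R.
Column against a4: payoffs 8, 11, 5, 3 → best response CL.
Column against a5: payoffs 1, 8, 3, 11 → best response R.
Mutual best responses: (a1, L).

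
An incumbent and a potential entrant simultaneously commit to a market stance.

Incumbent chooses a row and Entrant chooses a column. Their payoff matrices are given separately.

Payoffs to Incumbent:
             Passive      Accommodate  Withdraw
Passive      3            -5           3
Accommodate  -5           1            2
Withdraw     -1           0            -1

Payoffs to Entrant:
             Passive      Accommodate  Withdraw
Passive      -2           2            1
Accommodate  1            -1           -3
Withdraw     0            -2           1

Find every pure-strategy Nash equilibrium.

Incumbent against Passive: payoffs 3, -5, -1 → best response Passive.
Incumbent against Accommodate: payoffs -5, 1, 0 → best response Accommodate.
Incumbent against Withdraw: payoffs 3, 2, -1 → best response Passive.
Entrant against Passive: payoffs -2, 2, 1 → best response Accommodate.
Entrant against Accommodate: payoffs 1, -1, -3 → best response Passive.
Entrant against Withdraw: payoffs 0, -2, 1 → best response Withdraw.
No profile is a mutual best response for all players.

none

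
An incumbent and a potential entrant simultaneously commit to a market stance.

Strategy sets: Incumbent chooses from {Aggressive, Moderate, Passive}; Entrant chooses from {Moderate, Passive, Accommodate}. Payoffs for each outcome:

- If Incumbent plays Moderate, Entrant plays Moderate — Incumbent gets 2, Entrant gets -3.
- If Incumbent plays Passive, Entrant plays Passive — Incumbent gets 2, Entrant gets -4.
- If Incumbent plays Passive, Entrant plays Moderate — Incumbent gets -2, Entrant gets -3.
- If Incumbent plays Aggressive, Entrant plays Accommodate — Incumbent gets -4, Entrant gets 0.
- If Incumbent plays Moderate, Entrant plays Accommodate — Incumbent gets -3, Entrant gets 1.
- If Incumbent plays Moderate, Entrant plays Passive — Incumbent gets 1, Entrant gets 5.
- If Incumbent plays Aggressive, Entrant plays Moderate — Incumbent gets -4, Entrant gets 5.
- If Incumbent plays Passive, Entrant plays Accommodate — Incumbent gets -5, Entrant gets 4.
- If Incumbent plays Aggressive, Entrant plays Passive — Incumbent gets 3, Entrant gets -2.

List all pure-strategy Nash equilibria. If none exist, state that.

No pure-strategy Nash equilibrium.

(Aggressive, Moderate): Incumbent can switch to Moderate (-4 → 2). Not NE.
(Aggressive, Passive): Entrant can switch to Moderate (-2 → 5). Not NE.
(Aggressive, Accommodate): Incumbent can switch to Moderate (-4 → -3). Not NE.
(Moderate, Moderate): Entrant can switch to Passive (-3 → 5). Not NE.
(Moderate, Passive): Incumbent can switch to Aggressive (1 → 3). Not NE.
(Moderate, Accommodate): Entrant can switch to Passive (1 → 5). Not NE.
(The remaining 3 profiles each have a profitable deviation by the same check.)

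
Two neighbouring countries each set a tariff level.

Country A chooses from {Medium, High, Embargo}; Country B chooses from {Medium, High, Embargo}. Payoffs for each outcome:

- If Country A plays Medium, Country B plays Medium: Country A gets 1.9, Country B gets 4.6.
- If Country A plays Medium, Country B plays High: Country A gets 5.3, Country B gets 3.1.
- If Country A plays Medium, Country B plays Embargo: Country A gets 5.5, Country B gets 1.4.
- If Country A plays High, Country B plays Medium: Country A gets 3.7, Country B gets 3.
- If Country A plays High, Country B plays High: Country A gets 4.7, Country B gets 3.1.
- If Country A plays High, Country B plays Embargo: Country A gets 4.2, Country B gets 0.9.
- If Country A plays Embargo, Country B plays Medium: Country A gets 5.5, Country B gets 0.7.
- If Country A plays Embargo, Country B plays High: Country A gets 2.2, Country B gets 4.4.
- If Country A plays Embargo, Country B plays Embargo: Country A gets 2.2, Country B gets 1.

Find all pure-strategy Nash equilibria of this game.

(Medium, Medium): Country A can switch to High (1.9 → 3.7). Not NE.
(Medium, High): Country B can switch to Medium (3.1 → 4.6). Not NE.
(Medium, Embargo): Country B can switch to Medium (1.4 → 4.6). Not NE.
(High, Medium): Country A can switch to Embargo (3.7 → 5.5). Not NE.
(High, High): Country A can switch to Medium (4.7 → 5.3). Not NE.
(High, Embargo): Country A can switch to Medium (4.2 → 5.5). Not NE.
(Embargo, Medium): Country B can switch to High (0.7 → 4.4). Not NE.
(Embargo, High): Country A can switch to Medium (2.2 → 5.3). Not NE.
(The remaining 1 profile has a profitable deviation by the same check.)

This game has no pure Nash equilibrium.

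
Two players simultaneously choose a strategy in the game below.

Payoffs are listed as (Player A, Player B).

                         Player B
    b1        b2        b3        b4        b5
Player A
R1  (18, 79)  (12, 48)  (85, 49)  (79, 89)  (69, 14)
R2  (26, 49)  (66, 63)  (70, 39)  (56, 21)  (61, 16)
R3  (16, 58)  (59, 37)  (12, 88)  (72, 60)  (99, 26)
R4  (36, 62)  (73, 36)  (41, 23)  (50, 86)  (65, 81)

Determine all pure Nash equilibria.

(R1, b4)

For each player, find the best response to each opponent profile; mutual best responses are the pure NE.
Player A against b1: payoffs 18, 26, 16, 36 → best response R4.
Player A against b2: payoffs 12, 66, 59, 73 → best response R4.
Player A against b3: payoffs 85, 70, 12, 41 → best response R1.
Player A against b4: payoffs 79, 56, 72, 50 → best response R1.
Player A against b5: payoffs 69, 61, 99, 65 → best response R3.
Player B against R1: payoffs 79, 48, 49, 89, 14 → best response b4.
Player B against R2: payoffs 49, 63, 39, 21, 16 → best response b2.
Player B against R3: payoffs 58, 37, 88, 60, 26 → best response b3.
Player B against R4: payoffs 62, 36, 23, 86, 81 → best response b4.
Mutual best responses: (R1, b4).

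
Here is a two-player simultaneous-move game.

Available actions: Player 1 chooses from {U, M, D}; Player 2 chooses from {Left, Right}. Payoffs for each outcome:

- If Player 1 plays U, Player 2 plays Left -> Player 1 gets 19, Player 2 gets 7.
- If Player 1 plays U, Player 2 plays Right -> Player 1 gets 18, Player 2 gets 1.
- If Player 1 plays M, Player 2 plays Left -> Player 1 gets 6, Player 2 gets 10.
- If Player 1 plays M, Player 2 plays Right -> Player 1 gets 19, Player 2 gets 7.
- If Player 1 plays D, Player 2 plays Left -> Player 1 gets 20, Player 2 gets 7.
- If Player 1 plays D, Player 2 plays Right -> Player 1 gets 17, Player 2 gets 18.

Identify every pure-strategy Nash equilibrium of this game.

For each strategy profile, look for a profitable unilateral deviation.
(U, Left): Player 1 can switch to D (19 → 20). Not NE.
(U, Right): Player 1 can switch to M (18 → 19). Not NE.
(M, Left): Player 1 can switch to U (6 → 19). Not NE.
(M, Right): Player 2 can switch to Left (7 → 10). Not NE.
(D, Left): Player 2 can switch to Right (7 → 18). Not NE.
(D, Right): Player 1 can switch to U (17 → 18). Not NE.

This game has no pure Nash equilibrium.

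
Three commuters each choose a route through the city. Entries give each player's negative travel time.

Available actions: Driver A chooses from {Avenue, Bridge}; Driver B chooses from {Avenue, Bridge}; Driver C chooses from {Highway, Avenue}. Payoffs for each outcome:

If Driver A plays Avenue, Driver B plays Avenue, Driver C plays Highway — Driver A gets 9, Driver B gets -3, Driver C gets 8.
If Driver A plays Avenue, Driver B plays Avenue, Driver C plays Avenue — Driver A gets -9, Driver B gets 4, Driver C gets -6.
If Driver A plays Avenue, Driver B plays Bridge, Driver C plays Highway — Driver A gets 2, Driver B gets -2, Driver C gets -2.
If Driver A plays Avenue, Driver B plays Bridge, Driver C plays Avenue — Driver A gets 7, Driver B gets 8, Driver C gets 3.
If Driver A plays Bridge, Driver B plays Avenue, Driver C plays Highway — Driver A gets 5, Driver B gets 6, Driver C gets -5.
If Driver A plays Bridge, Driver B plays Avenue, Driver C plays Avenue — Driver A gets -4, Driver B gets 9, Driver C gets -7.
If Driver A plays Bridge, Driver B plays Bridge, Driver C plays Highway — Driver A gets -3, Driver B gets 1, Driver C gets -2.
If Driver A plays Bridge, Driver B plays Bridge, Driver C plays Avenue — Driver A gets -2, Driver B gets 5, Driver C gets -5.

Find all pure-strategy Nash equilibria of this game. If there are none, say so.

Pure NE: (Avenue, Bridge, Avenue)

Mark each player's best response to every combination of opponents' strategies; a profile where every player is best-responding is a pure Nash equilibrium.
Driver A against (Avenue, Highway): payoffs 9, 5 → best response Avenue.
Driver A against (Avenue, Avenue): payoffs -9, -4 → best response Bridge.
Driver A against (Bridge, Highway): payoffs 2, -3 → best response Avenue.
Driver A against (Bridge, Avenue): payoffs 7, -2 → best response Avenue.
Driver B against (Avenue, Highway): payoffs -3, -2 → best response Bridge.
Driver B against (Avenue, Avenue): payoffs 4, 8 → best response Bridge.
Driver B against (Bridge, Highway): payoffs 6, 1 → best response Avenue.
Driver B against (Bridge, Avenue): payoffs 9, 5 → best response Avenue.
Driver C against (Avenue, Avenue): payoffs 8, -6 → best response Highway.
Driver C against (Avenue, Bridge): payoffs -2, 3 → best response Avenue.
Driver C against (Bridge, Avenue): payoffs -5, -7 → best response Highway.
Driver C against (Bridge, Bridge): payoffs -2, -5 → best response Highway.
Mutual best responses: (Avenue, Bridge, Avenue).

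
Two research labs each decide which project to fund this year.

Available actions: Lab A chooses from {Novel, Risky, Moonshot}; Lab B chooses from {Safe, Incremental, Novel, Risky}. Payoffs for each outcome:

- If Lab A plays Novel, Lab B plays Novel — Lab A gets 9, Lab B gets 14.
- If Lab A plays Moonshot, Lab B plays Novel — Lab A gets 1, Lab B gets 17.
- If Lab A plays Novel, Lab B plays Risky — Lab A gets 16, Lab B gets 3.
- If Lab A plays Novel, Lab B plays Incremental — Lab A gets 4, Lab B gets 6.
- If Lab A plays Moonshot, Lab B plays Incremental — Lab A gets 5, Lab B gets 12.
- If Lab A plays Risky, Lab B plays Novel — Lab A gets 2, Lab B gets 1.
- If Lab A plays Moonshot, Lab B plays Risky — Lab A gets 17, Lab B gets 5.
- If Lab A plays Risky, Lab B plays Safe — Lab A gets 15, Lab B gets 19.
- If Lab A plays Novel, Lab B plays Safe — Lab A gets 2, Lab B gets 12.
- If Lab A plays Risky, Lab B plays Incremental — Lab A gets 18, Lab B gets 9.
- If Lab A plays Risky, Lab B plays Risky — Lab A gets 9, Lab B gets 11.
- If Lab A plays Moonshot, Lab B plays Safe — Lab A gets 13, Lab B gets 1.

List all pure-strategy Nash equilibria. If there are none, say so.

Pure-strategy Nash equilibria: (Novel, Novel); (Risky, Safe)

Lab A against Safe: payoffs 2, 15, 13 → best response Risky.
Lab A against Incremental: payoffs 4, 18, 5 → best response Risky.
Lab A against Novel: payoffs 9, 2, 1 → best response Novel.
Lab A against Risky: payoffs 16, 9, 17 → best response Moonshot.
Lab B against Novel: payoffs 12, 6, 14, 3 → best response Novel.
Lab B against Risky: payoffs 19, 9, 1, 11 → best response Safe.
Lab B against Moonshot: payoffs 1, 12, 17, 5 → best response Novel.
Mutual best responses: (Novel, Novel); (Risky, Safe).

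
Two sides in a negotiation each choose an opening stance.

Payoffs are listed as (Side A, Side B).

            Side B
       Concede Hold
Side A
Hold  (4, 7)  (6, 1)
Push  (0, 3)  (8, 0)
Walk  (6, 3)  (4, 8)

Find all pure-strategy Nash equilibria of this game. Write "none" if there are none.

Side A against Concede: payoffs 4, 0, 6 → best response Walk.
Side A against Hold: payoffs 6, 8, 4 → best response Push.
Side B against Hold: payoffs 7, 1 → best response Concede.
Side B against Push: payoffs 3, 0 → best response Concede.
Side B against Walk: payoffs 3, 8 → best response Hold.
No profile is a mutual best response for all players.

There is no pure-strategy Nash equilibrium.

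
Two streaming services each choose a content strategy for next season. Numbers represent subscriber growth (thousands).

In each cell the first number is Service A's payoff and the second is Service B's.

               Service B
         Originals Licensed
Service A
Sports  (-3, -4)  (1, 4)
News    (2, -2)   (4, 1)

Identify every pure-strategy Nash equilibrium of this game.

(Sports, Originals): Service A can switch to News (-3 → 2). Not NE.
(Sports, Licensed): Service A can switch to News (1 → 4). Not NE.
(News, Originals): Service B can switch to Licensed (-2 → 1). Not NE.
(News, Licensed): Service A gets 4, best alternative 1; Service B gets 1, best alternative -2. No profitable deviation — NE.

(News, Licensed)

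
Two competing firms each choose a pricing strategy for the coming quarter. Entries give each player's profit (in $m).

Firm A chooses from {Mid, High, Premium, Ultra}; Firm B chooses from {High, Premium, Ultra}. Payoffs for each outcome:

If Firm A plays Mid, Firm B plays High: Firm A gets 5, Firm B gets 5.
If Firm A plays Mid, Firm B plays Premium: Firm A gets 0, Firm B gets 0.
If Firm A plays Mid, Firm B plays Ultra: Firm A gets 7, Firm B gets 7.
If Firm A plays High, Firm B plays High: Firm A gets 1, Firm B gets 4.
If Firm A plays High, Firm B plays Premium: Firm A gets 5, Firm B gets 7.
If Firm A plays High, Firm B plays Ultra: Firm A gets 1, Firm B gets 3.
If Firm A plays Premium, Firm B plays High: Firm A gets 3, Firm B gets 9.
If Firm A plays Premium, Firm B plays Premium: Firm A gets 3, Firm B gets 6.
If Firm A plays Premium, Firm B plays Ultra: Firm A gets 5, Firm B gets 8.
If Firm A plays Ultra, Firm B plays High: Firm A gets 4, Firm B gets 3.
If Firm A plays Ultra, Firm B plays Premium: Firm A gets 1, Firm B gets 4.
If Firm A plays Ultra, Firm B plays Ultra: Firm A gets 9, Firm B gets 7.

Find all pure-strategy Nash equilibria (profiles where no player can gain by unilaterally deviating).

Firm A against High: payoffs 5, 1, 3, 4 → best response Mid.
Firm A against Premium: payoffs 0, 5, 3, 1 → best response High.
Firm A against Ultra: payoffs 7, 1, 5, 9 → best response Ultra.
Firm B against Mid: payoffs 5, 0, 7 → best response Ultra.
Firm B against High: payoffs 4, 7, 3 → best response Premium.
Firm B against Premium: payoffs 9, 6, 8 → best response High.
Firm B against Ultra: payoffs 3, 4, 7 → best response Ultra.
Mutual best responses: (High, Premium); (Ultra, Ultra).

(High, Premium); (Ultra, Ultra)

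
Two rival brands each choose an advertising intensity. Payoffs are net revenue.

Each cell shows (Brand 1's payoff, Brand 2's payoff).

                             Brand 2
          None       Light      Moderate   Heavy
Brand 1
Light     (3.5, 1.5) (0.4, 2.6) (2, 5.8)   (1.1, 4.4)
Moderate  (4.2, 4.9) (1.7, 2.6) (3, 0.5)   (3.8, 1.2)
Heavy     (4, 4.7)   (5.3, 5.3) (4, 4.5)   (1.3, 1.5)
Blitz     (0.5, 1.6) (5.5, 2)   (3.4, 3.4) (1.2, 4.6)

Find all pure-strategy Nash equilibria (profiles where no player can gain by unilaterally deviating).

Brand 1 against None: payoffs 3.5, 4.2, 4, 0.5 → best response Moderate.
Brand 1 against Light: payoffs 0.4, 1.7, 5.3, 5.5 → best response Blitz.
Brand 1 against Moderate: payoffs 2, 3, 4, 3.4 → best response Heavy.
Brand 1 against Heavy: payoffs 1.1, 3.8, 1.3, 1.2 → best response Moderate.
Brand 2 against Light: payoffs 1.5, 2.6, 5.8, 4.4 → best response Moderate.
Brand 2 against Moderate: payoffs 4.9, 2.6, 0.5, 1.2 → best response None.
Brand 2 against Heavy: payoffs 4.7, 5.3, 4.5, 1.5 → best response Light.
Brand 2 against Blitz: payoffs 1.6, 2, 3.4, 4.6 → best response Heavy.
Mutual best responses: (Moderate, None).

(Moderate, None)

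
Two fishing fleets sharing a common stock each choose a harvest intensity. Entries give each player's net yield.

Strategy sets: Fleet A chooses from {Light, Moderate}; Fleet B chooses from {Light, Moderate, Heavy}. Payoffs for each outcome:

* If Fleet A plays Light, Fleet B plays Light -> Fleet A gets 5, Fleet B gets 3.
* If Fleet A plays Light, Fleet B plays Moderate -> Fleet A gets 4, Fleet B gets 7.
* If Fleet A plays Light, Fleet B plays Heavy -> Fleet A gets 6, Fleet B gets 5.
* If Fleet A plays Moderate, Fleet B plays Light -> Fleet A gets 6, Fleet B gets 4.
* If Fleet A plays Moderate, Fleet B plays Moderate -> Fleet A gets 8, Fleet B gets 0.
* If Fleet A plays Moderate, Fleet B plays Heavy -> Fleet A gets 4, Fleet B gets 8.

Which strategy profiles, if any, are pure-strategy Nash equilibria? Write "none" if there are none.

There is no pure-strategy Nash equilibrium.

For each strategy profile, look for a profitable unilateral deviation.
(Light, Light): Fleet A can switch to Moderate (5 → 6). Not NE.
(Light, Moderate): Fleet A can switch to Moderate (4 → 8). Not NE.
(Light, Heavy): Fleet B can switch to Moderate (5 → 7). Not NE.
(Moderate, Light): Fleet B can switch to Heavy (4 → 8). Not NE.
(Moderate, Moderate): Fleet B can switch to Light (0 → 4). Not NE.
(Moderate, Heavy): Fleet A can switch to Light (4 → 6). Not NE.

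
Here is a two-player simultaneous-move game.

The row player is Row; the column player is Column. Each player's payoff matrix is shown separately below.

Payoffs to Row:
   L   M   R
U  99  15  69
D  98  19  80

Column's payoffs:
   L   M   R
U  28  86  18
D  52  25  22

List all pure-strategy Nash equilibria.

(U, L): Column can switch to M (28 → 86). Not NE.
(U, M): Row can switch to D (15 → 19). Not NE.
(U, R): Row can switch to D (69 → 80). Not NE.
(D, L): Row can switch to U (98 → 99). Not NE.
(D, M): Column can switch to L (25 → 52). Not NE.
(D, R): Column can switch to L (22 → 52). Not NE.

There is no pure-strategy Nash equilibrium.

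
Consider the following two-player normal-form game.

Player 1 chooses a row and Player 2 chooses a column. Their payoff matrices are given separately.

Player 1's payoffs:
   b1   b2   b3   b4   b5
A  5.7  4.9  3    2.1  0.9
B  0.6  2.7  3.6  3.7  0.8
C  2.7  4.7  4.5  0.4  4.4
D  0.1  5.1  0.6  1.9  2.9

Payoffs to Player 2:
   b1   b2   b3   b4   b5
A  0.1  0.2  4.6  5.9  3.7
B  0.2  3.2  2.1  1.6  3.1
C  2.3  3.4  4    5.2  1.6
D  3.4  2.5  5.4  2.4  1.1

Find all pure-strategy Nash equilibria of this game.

(A, b1): Player 2 can switch to b2 (0.1 → 0.2). Not NE.
(A, b2): Player 1 can switch to D (4.9 → 5.1). Not NE.
(A, b3): Player 1 can switch to B (3 → 3.6). Not NE.
(A, b4): Player 1 can switch to B (2.1 → 3.7). Not NE.
(A, b5): Player 1 can switch to C (0.9 → 4.4). Not NE.
(B, b1): Player 1 can switch to A (0.6 → 5.7). Not NE.
(B, b2): Player 1 can switch to A (2.7 → 4.9). Not NE.
(B, b3): Player 1 can switch to C (3.6 → 4.5). Not NE.
(B, b4): Player 2 can switch to b2 (1.6 → 3.2). Not NE.
(B, b5): Player 1 can switch to A (0.8 → 0.9). Not NE.
(C, b1): Player 1 can switch to A (2.7 → 5.7). Not NE.
(C, b2): Player 1 can switch to A (4.7 → 4.9). Not NE.
(The remaining 8 profiles each have a profitable deviation by the same check.)

No pure-strategy Nash equilibrium.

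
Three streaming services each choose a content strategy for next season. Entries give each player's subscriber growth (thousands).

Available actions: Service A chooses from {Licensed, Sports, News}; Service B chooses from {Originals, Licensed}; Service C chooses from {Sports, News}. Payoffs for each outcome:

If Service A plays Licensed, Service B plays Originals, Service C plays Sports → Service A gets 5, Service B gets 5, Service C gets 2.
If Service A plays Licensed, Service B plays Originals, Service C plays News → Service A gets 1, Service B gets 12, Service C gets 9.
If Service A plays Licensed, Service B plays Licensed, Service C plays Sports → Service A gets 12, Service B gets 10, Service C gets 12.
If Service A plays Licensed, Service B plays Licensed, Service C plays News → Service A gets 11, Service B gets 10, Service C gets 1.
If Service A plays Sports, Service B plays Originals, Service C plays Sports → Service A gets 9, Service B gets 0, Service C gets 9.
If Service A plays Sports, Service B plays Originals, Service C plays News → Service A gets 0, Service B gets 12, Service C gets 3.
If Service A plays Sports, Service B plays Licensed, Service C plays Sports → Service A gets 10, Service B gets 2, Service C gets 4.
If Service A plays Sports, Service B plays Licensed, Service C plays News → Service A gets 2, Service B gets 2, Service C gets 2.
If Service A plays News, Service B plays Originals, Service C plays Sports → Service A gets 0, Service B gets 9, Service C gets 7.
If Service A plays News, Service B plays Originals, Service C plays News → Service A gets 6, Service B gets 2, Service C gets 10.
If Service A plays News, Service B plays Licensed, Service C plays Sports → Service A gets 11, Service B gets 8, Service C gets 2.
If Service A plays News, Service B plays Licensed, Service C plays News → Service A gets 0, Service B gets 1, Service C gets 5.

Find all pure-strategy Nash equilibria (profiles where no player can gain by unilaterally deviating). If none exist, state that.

Service A against (Originals, Sports): payoffs 5, 9, 0 → best response Sports.
Service A against (Originals, News): payoffs 1, 0, 6 → best response News.
Service A against (Licensed, Sports): payoffs 12, 10, 11 → best response Licensed.
Service A against (Licensed, News): payoffs 11, 2, 0 → best response Licensed.
Service B against (Licensed, Sports): payoffs 5, 10 → best response Licensed.
Service B against (Licensed, News): payoffs 12, 10 → best response Originals.
Service B against (Sports, Sports): payoffs 0, 2 → best response Licensed.
Service B against (Sports, News): payoffs 12, 2 → best response Originals.
Service B against (News, Sports): payoffs 9, 8 → best response Originals.
Service B against (News, News): payoffs 2, 1 → best response Originals.
Service C against (Licensed, Originals): payoffs 2, 9 → best response News.
Service C against (Licensed, Licensed): payoffs 12, 1 → best response Sports.
Service C against (Sports, Originals): payoffs 9, 3 → best response Sports.
Service C against (Sports, Licensed): payoffs 4, 2 → best response Sports.
Service C against (News, Originals): payoffs 7, 10 → best response News.
Service C against (News, Licensed): payoffs 2, 5 → best response News.
Mutual best responses: (Licensed, Licensed, Sports); (News, Originals, News).

The pure Nash equilibria are (Licensed, Licensed, Sports) and (News, Originals, News).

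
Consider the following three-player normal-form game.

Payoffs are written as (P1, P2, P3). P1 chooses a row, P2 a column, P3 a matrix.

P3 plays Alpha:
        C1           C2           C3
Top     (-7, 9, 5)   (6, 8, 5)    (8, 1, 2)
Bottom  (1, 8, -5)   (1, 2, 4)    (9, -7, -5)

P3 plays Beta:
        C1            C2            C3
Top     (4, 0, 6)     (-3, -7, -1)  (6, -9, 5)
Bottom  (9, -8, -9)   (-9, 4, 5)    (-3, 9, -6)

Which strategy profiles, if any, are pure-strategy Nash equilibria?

Pure NE: (Bottom, C1, Alpha)

(Top, C1, Alpha): P1 can switch to Bottom (-7 → 1). Not NE.
(Top, C1, Beta): P1 can switch to Bottom (4 → 9). Not NE.
(Top, C2, Alpha): P2 can switch to C1 (8 → 9). Not NE.
(Top, C2, Beta): P2 can switch to C1 (-7 → 0). Not NE.
(Top, C3, Alpha): P1 can switch to Bottom (8 → 9). Not NE.
(Top, C3, Beta): P2 can switch to C1 (-9 → 0). Not NE.
(Bottom, C1, Alpha): P1 gets 1, best alternative -7; P2 gets 8, best alternative 2; P3 gets -5, best alternative -9. No profitable deviation — NE.
(Bottom, C1, Beta): P2 can switch to C2 (-8 → 4). Not NE.
(Bottom, C2, Alpha): P1 can switch to Top (1 → 6). Not NE.
(The remaining 3 profiles each have a profitable deviation by the same check.)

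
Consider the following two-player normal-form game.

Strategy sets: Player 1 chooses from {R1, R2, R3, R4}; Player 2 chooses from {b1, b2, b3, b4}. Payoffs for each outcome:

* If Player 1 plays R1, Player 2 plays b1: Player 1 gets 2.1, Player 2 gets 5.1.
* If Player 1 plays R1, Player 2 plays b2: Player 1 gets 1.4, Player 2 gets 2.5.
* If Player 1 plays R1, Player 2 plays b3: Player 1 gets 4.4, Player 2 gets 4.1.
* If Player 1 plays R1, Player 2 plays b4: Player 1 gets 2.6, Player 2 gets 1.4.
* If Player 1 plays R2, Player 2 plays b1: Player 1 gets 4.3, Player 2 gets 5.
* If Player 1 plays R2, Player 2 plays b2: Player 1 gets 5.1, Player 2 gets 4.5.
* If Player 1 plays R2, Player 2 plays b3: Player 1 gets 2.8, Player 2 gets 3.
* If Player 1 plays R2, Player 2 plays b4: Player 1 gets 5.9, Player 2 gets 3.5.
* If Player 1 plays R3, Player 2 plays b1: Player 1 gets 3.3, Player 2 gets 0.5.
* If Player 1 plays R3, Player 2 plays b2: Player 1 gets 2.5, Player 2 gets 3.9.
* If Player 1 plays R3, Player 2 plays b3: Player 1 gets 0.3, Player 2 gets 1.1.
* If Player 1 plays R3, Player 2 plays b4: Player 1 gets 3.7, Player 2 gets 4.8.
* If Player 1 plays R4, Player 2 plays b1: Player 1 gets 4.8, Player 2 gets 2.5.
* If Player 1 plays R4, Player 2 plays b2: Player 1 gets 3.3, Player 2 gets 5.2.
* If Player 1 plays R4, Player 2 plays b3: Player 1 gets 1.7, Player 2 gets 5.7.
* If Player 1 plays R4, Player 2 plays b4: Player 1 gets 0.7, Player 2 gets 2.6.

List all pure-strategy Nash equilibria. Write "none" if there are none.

(R1, b1): Player 1 can switch to R2 (2.1 → 4.3). Not NE.
(R1, b2): Player 1 can switch to R2 (1.4 → 5.1). Not NE.
(R1, b3): Player 2 can switch to b1 (4.1 → 5.1). Not NE.
(R1, b4): Player 1 can switch to R2 (2.6 → 5.9). Not NE.
(R2, b1): Player 1 can switch to R4 (4.3 → 4.8). Not NE.
(R2, b2): Player 2 can switch to b1 (4.5 → 5). Not NE.
(The remaining 10 profiles each have a profitable deviation by the same check.)

This game has no pure Nash equilibrium.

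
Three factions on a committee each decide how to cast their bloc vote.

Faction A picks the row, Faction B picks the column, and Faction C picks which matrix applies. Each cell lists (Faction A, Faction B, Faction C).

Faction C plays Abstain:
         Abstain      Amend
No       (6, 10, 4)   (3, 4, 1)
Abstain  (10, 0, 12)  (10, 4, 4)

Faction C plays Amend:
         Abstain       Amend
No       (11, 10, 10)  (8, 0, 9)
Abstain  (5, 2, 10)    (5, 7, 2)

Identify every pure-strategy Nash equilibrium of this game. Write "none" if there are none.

Faction A against (Abstain, Abstain): payoffs 6, 10 → best response Abstain.
Faction A against (Abstain, Amend): payoffs 11, 5 → best response No.
Faction A against (Amend, Abstain): payoffs 3, 10 → best response Abstain.
Faction A against (Amend, Amend): payoffs 8, 5 → best response No.
Faction B against (No, Abstain): payoffs 10, 4 → best response Abstain.
Faction B against (No, Amend): payoffs 10, 0 → best response Abstain.
Faction B against (Abstain, Abstain): payoffs 0, 4 → best response Amend.
Faction B against (Abstain, Amend): payoffs 2, 7 → best response Amend.
Faction C against (No, Abstain): payoffs 4, 10 → best response Amend.
Faction C against (No, Amend): payoffs 1, 9 → best response Amend.
Faction C against (Abstain, Abstain): payoffs 12, 10 → best response Abstain.
Faction C against (Abstain, Amend): payoffs 4, 2 → best response Abstain.
Mutual best responses: (No, Abstain, Amend); (Abstain, Amend, Abstain).

(No, Abstain, Amend), (Abstain, Amend, Abstain)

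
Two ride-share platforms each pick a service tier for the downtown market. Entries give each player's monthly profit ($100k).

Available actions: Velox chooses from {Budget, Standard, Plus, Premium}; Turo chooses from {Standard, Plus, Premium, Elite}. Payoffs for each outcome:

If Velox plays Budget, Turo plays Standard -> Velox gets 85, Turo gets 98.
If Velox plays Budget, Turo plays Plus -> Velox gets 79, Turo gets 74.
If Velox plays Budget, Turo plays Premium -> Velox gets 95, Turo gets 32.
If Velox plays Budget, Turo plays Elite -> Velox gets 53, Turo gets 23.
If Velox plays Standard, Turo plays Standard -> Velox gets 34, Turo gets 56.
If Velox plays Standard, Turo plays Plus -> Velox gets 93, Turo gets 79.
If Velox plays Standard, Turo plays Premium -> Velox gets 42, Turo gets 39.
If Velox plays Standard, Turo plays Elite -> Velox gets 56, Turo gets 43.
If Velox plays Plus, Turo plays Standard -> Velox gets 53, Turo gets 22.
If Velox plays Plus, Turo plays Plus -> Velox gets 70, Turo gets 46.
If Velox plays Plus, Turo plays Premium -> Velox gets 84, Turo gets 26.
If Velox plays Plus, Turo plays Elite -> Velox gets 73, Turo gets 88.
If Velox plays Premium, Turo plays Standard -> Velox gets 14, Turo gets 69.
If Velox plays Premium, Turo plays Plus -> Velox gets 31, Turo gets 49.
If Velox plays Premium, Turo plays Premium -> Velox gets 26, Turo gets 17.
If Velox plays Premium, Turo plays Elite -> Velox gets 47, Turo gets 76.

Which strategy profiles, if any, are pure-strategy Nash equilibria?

Pure-strategy Nash equilibria: (Budget, Standard), (Standard, Plus), (Plus, Elite)

Check each profile: it is a Nash equilibrium iff no player can strictly gain by switching unilaterally.
(Budget, Standard): Velox gets 85, best alternative 53; Turo gets 98, best alternative 74. No profitable deviation — NE.
(Budget, Plus): Velox can switch to Standard (79 → 93). Not NE.
(Budget, Premium): Turo can switch to Standard (32 → 98). Not NE.
(Budget, Elite): Velox can switch to Standard (53 → 56). Not NE.
(Standard, Standard): Velox can switch to Budget (34 → 85). Not NE.
(Standard, Plus): Velox gets 93, best alternative 79; Turo gets 79, best alternative 56. No profitable deviation — NE.
(Standard, Premium): Velox can switch to Budget (42 → 95). Not NE.
(Standard, Elite): Velox can switch to Plus (56 → 73). Not NE.
(Plus, Standard): Velox can switch to Budget (53 → 85). Not NE.
(Plus, Plus): Velox can switch to Budget (70 → 79). Not NE.
(Plus, Elite): Velox gets 73, best alternative 56; Turo gets 88, best alternative 46. No profitable deviation — NE.
(The remaining 5 profiles each have a profitable deviation by the same check.)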